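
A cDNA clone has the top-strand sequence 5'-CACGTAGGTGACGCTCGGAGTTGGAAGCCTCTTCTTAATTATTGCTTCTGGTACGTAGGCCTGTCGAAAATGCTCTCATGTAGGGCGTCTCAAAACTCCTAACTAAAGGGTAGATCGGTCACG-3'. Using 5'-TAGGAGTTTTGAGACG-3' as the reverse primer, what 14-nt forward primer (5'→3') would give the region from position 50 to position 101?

The reverse primer's reverse complement CGTCTCAAAACTCCTA matches the template at positions 86–101; the product starts at position 50.
The forward primer is identical to the top strand over positions 50–63: GGTACGTAGGCCTG.

5'-GGTACGTAGGCCTG-3'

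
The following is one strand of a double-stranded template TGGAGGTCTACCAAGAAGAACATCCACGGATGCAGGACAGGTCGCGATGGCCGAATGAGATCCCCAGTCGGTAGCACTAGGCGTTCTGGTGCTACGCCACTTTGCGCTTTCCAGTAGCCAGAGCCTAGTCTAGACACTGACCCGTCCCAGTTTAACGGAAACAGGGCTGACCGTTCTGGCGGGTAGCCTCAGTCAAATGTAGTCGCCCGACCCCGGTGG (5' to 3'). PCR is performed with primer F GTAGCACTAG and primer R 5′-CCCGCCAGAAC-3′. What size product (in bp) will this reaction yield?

113 bp

Scanning the template, GTAGCACTAG occurs at positions 71–80; this primer anneals to the bottom strand there with its 3' end pointing downstream.
The reverse primer's reverse complement is GTTCTGGCGGG, which matches the template at positions 173–183.
Amplicon spans positions 71–183: 113 bp.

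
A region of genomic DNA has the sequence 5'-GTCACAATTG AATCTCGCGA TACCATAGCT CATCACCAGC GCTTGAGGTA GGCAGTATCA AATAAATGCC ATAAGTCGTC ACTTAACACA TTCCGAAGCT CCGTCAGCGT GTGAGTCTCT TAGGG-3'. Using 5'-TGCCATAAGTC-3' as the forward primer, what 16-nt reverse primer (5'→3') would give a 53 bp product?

5'-GAGACTCACACGCTGA-3'

The forward primer binds at positions 67–77, so a 53 bp product ends at position 67 + 53 − 1 = 119.
The reverse primer anneals to the top strand over positions 104–119, i.e. to TCAGCGTGTGAGTCTC.
Its sequence written 5'→3' is the reverse complement: GAGACTCACACGCTGA.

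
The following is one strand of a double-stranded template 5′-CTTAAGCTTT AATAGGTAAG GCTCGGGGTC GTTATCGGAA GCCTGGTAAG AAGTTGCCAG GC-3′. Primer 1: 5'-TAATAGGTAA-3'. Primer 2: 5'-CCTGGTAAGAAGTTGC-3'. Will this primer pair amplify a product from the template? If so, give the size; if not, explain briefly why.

No product — both primers anneal to the same strand and extend in the same direction.

Primer 1 (TAATAGGTAA) matches the top strand at positions 10–19 (3' end points downstream).
Primer 2 (CCTGGTAAGAAGTTGC) also matches the top strand directly, at positions 42–57 — its reverse complement GCAACTTCTTACCAGG is not present.
Both primers anneal to the bottom strand with 3' ends pointing the same way, so neither can prime synthesis back toward the other.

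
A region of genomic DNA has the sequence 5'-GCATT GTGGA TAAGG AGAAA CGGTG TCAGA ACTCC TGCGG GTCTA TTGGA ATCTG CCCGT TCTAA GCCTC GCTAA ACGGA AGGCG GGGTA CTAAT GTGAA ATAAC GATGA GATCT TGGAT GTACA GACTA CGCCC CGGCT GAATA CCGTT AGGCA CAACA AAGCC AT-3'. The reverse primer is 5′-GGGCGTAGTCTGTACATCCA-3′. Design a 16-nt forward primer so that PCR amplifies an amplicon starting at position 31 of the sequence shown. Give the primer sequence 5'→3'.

5'-ACTCCTGCGGGTCTAT-3'

The reverse primer's reverse complement TGGATGTACAGACTACGCCC matches the template at positions 116–135; the product starts at position 31.
The forward primer is identical to the top strand over positions 31–46: ACTCCTGCGGGTCTAT.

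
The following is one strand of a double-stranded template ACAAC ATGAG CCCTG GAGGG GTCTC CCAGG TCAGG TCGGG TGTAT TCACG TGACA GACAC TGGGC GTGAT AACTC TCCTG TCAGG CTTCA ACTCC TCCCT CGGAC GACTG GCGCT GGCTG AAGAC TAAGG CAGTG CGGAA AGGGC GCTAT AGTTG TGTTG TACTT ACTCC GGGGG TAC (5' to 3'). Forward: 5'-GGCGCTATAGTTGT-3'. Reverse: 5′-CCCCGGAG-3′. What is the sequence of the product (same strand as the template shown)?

The forward primer matches the template at positions 143–156.
Reverse complement of the reverse primer: CTCCGGGG. This occurs on the top strand at positions 167–174.
The product is the template from position 143 through 174 (32 bp).

5'-GGCGCTATAGTTGTGTTGTACTTACTCCGGGG-3'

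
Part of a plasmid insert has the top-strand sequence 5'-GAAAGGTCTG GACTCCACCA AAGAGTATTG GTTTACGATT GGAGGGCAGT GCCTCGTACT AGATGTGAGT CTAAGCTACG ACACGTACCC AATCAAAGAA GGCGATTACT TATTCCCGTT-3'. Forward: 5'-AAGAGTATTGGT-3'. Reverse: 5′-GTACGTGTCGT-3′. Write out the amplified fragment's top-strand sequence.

5'-AAGAGTATTGGTTTACGATTGGAGGGCAGTGCCTCGTACTAGATGTGAGTCTAAGCTACGACACGTAC-3'

Scanning the template, AAGAGTATTGGT occurs at positions 21–32; this primer anneals to the bottom strand there with its 3' end pointing downstream.
Reverse complement of the reverse primer: ACGACACGTAC. This occurs on the top strand at positions 78–88.
The product is the template from position 21 through 88 (68 bp).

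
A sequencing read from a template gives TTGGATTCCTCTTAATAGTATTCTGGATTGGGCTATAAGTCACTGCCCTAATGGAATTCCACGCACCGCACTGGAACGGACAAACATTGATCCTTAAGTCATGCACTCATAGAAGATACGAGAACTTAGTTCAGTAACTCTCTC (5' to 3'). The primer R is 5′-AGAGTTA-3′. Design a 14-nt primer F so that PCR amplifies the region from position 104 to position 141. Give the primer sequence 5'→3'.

The reverse primer's reverse complement TAACTCT matches the template at positions 135–141; the product starts at position 104.
The forward primer is identical to the top strand over positions 104–117: CACTCATAGAAGAT.

5'-CACTCATAGAAGAT-3'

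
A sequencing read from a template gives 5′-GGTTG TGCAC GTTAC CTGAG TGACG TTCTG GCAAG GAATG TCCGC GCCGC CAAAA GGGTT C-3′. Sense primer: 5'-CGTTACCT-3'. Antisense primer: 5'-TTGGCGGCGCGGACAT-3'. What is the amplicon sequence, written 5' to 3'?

5'-CGTTACCTGAGTGACGTTCTGGCAAGGAATGTCCGCGCCGCCAA-3'

The forward primer matches the template at positions 10–17.
Reverse complement of the reverse primer: ATGTCCGCGCCGCCAA. This occurs on the top strand at positions 38–53.
The product is the template from position 10 through 53 (44 bp).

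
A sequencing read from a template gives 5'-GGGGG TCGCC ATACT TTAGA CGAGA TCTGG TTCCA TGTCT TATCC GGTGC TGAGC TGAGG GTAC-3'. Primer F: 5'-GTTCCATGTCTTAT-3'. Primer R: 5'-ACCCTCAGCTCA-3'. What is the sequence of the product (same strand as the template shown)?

The forward primer matches the template at positions 30–43.
The reverse primer's reverse complement is TGAGCTGAGGGT, which matches the template at positions 51–62.
The product is the template from position 30 through 62 (33 bp).

5'-GTTCCATGTCTTATCCGGTGCTGAGCTGAGGGT-3'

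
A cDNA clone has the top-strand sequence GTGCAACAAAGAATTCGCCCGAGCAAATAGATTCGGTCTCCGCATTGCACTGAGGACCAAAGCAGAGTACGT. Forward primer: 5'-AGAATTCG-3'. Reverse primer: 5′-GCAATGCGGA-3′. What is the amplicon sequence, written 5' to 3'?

Forward primer AGAATTCG is found on the top strand at positions 10–17.
Taking the reverse complement of GCAATGCGGA gives TCCGCATTGC, found at positions 39–48 on the template; the primer anneals here to the top strand with its 3' end pointing upstream.
The product is the template from position 10 through 48 (39 bp).

5'-AGAATTCGCCCGAGCAAATAGATTCGGTCTCCGCATTGC-3'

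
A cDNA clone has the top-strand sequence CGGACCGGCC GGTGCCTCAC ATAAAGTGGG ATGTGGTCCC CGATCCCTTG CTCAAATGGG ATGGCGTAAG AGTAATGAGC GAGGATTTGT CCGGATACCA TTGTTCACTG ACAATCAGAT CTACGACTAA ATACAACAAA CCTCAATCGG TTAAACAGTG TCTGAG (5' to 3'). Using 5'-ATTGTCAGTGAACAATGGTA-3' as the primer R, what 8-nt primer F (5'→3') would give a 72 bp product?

5'-TCCCTTGC-3'

The reverse primer's reverse complement TACCATTGTTCACTGACAAT matches the template at positions 96–115, so the product ends at position 115.
A 72 bp product then starts at position 115 − 72 + 1 = 44.
The forward primer is identical to the top strand there: TCCCTTGC.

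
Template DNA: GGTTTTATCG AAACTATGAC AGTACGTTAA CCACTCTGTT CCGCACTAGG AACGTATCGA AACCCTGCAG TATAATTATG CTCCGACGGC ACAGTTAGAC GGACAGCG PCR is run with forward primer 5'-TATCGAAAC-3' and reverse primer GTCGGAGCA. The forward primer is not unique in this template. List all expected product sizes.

82 bp, 33 bp

The forward primer TATCGAAAC matches the top strand at positions 6–14, 55–63.
The reverse primer's reverse complement is TGCTCCGAC, matching at positions 79–87.
Each forward site pairs with the reverse site to give a product ending at position 87: sizes 82, 33 bp.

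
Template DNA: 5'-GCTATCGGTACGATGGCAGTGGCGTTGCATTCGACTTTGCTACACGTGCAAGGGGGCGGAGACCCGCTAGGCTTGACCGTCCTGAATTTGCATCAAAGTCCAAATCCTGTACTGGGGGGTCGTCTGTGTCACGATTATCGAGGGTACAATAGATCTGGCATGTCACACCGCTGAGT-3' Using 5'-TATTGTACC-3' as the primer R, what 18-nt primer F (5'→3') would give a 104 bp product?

The reverse primer's reverse complement GGTACAATA matches the template at positions 143–151, so the product ends at position 151.
A 104 bp product then starts at position 151 − 104 + 1 = 48.
The forward primer is identical to the top strand there: GCAAGGGGGCGGAGACCC.

5'-GCAAGGGGGCGGAGACCC-3'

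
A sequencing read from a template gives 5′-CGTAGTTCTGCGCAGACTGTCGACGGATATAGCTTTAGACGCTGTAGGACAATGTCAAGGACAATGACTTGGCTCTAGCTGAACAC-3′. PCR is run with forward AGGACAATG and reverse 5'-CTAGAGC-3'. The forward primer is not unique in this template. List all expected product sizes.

The forward primer AGGACAATG matches the top strand at positions 46–54, 58–66.
The reverse primer's reverse complement is GCTCTAG, matching at positions 72–78.
Each forward site pairs with the reverse site to give a product ending at position 78: sizes 33, 21 bp.

33 bp, 21 bp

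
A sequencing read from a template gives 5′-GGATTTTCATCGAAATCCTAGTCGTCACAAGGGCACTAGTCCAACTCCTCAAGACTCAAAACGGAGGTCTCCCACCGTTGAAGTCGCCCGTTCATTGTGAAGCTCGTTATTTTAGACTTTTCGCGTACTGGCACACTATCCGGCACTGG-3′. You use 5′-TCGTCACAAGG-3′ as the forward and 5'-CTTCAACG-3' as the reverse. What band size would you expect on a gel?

Forward primer TCGTCACAAGG is found on the top strand at positions 22–32.
Taking the reverse complement of CTTCAACG gives CGTTGAAG, found at positions 76–83 on the template; the primer anneals here to the top strand with its 3' end pointing upstream.
Product length = (reverse-primer end) − (forward-primer start) + 1 = 83 − 22 + 1 = 62 bp.

62 bp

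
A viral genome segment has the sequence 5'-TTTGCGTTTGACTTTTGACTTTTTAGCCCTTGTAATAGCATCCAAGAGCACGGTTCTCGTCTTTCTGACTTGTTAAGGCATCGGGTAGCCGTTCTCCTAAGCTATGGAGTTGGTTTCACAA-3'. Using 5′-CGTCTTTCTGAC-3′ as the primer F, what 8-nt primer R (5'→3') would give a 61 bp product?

The forward primer binds at positions 58–69, so a 61 bp product ends at position 58 + 61 − 1 = 118.
The reverse primer anneals to the top strand over positions 111–118, i.e. to TGGTTTCA.
Its sequence written 5'→3' is the reverse complement: TGAAACCA.

5'-TGAAACCA-3'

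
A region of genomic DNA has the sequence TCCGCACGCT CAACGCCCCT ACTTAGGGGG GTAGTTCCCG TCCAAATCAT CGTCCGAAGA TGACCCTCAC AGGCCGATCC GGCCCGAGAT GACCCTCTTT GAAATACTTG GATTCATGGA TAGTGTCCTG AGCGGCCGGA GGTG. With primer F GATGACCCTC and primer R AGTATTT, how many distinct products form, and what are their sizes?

Two products: 50 bp, 21 bp

The forward primer GATGACCCTC matches the top strand at positions 59–68, 88–97.
The reverse primer's reverse complement is AAATACT, matching at positions 102–108.
Each forward site pairs with the reverse site to give a product ending at position 108: sizes 50, 21 bp.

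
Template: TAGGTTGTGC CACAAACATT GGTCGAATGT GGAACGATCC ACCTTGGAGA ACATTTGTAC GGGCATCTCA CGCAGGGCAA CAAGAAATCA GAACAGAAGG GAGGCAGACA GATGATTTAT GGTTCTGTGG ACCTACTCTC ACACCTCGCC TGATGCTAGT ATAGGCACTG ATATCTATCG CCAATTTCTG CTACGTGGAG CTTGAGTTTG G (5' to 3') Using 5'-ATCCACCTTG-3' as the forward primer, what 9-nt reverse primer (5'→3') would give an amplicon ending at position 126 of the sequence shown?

The forward primer binds at positions 37–46; the product's 3' end on the top strand is position 126.
The reverse primer anneals to the top strand over positions 118–126, i.e. to TATGGTTCT.
Its sequence written 5'→3' is the reverse complement: AGAACCATA.

5'-AGAACCATA-3'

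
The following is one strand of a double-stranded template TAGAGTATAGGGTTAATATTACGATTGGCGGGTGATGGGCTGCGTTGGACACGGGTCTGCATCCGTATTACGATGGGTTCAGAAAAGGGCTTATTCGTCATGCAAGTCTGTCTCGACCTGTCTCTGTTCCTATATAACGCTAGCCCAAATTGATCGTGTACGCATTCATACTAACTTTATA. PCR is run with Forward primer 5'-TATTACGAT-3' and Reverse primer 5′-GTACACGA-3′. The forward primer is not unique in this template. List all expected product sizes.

The forward primer TATTACGAT matches the top strand at positions 17–25, 66–74.
The reverse primer's reverse complement is TCGTGTAC, matching at positions 154–161.
Each forward site pairs with the reverse site to give a product ending at position 161: sizes 145, 96 bp.

145 bp, 96 bp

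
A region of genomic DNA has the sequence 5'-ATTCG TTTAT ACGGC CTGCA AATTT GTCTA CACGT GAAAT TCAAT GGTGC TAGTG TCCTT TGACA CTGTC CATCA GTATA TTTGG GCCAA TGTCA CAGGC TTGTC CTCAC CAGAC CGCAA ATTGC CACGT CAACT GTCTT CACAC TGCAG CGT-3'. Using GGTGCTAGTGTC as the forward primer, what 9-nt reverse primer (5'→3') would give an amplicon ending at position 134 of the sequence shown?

5'-GTTGACGTG-3'

The forward primer binds at positions 46–57; the product's 3' end on the top strand is position 134.
The reverse primer anneals to the top strand over positions 126–134, i.e. to CACGTCAAC.
Its sequence written 5'→3' is the reverse complement: GTTGACGTG.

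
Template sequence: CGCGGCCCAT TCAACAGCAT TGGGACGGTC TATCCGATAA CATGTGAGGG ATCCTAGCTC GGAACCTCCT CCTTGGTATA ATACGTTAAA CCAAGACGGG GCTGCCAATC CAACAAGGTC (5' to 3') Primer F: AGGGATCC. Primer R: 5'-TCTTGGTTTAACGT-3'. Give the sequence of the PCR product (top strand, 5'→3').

5'-AGGGATCCTAGCTCGGAACCTCCTCCTTGGTATAATACGTTAAACCAAGA-3'

Scanning the template, AGGGATCC occurs at positions 47–54; this primer anneals to the bottom strand there with its 3' end pointing downstream.
The reverse primer's reverse complement is ACGTTAAACCAAGA, which matches the template at positions 83–96.
The product is the template from position 47 through 96 (50 bp).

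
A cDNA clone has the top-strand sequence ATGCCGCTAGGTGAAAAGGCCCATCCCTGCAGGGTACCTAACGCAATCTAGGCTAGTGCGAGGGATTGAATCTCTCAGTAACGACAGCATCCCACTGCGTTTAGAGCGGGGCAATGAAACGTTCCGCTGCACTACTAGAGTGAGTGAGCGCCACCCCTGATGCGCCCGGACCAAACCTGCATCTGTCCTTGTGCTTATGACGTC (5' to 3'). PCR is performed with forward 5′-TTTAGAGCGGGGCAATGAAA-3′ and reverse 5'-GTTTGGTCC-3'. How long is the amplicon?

Scanning the template, TTTAGAGCGGGGCAATGAAA occurs at positions 100–119; this primer anneals to the bottom strand there with its 3' end pointing downstream.
The reverse primer's reverse complement is GGACCAAAC, which matches the template at positions 168–176.
The product runs from position 100 to position 176, so its length is 176 − 100 + 1 = 77 bp.

77 bp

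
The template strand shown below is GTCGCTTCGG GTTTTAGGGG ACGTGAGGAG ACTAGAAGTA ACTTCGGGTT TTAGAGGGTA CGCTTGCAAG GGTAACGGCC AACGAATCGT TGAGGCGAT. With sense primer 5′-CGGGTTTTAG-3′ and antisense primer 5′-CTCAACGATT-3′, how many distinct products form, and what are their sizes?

The forward primer CGGGTTTTAG matches the top strand at positions 8–17, 45–54.
The reverse primer's reverse complement is AATCGTTGAG, matching at positions 85–94.
Each forward site pairs with the reverse site to give a product ending at position 94: sizes 87, 50 bp.

Two products: 87 bp, 50 bp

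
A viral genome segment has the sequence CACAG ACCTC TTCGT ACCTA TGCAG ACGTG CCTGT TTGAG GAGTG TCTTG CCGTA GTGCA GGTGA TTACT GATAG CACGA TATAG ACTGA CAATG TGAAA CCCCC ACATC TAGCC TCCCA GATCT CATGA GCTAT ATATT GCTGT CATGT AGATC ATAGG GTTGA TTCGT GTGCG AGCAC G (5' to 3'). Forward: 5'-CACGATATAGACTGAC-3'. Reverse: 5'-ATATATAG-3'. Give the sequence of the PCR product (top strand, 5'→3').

5'-CACGATATAGACTGACAATGTGAAACCCCCACATCTAGCCTCCCAGATCTCATGAGCTATATAT-3'

The forward primer matches the template at positions 76–91.
The reverse primer's reverse complement is CTATATAT, which matches the template at positions 132–139.
The product is the template from position 76 through 139 (64 bp).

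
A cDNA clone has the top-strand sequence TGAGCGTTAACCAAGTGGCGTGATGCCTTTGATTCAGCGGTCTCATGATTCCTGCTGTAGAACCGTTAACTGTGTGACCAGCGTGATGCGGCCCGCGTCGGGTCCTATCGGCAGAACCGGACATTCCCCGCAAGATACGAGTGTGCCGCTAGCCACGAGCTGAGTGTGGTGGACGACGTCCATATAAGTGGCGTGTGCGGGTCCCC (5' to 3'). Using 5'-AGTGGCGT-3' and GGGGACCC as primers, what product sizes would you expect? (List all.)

193 bp, 20 bp

The forward primer AGTGGCGT matches the top strand at positions 14–21, 187–194.
The reverse primer's reverse complement is GGGTCCCC, matching at positions 199–206.
Each forward site pairs with the reverse site to give a product ending at position 206: sizes 193, 20 bp.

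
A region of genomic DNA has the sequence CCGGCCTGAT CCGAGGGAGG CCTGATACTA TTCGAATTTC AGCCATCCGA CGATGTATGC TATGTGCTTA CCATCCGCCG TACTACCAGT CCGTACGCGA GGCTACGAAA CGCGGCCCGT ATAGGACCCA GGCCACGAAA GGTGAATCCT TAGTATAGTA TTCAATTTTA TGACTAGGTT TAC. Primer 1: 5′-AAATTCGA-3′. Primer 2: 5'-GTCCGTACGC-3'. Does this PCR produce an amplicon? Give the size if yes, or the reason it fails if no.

No product — the primers' 3' ends point away from each other.

Primer 1 (AAATTCGA) has reverse complement TCGAATTT, which matches the top strand at positions 32–39; primer 1 anneals to the top strand there with its 3' end pointing upstream toward position 32.
Primer 2 (GTCCGTACGC) matches the top strand directly at positions 89–98; it anneals to the bottom strand with its 3' end pointing downstream toward position 98.
The 3' ends diverge (primer 1 extends toward position 1, primer 2 toward position 183), so the primers never converge on a shared product.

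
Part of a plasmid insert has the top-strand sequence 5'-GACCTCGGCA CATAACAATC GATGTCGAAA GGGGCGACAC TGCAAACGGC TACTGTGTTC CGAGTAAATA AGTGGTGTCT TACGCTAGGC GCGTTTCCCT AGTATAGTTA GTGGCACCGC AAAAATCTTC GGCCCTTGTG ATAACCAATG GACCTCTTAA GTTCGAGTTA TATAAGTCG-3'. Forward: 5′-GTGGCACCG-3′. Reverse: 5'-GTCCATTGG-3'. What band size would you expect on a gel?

43 bp

Forward primer GTGGCACCG is found on the top strand at positions 111–119.
Reverse complement of the reverse primer: CCAATGGAC. This occurs on the top strand at positions 145–153.
Product length = (reverse-primer end) − (forward-primer start) + 1 = 153 − 111 + 1 = 43 bp.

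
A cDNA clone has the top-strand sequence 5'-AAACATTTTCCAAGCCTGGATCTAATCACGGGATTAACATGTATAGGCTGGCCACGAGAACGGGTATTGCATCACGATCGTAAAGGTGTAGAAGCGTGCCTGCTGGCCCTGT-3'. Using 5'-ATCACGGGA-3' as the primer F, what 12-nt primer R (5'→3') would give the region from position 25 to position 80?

The product's 3' end on the top strand is position 80.
The reverse primer anneals to the top strand over positions 69–80, i.e. to GCATCACGATCG.
Its sequence written 5'→3' is the reverse complement: CGATCGTGATGC.

5'-CGATCGTGATGC-3'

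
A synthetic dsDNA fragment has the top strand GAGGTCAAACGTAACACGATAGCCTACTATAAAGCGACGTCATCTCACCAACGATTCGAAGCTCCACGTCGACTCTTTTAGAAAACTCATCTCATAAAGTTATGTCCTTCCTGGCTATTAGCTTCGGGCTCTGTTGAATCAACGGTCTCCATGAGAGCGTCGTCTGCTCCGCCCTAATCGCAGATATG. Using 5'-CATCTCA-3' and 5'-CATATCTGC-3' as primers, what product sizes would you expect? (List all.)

The forward primer CATCTCA matches the top strand at positions 41–47, 88–94.
The reverse primer's reverse complement is GCAGATATG, matching at positions 180–188.
Each forward site pairs with the reverse site to give a product ending at position 188: sizes 148, 101 bp.

148 bp, 101 bp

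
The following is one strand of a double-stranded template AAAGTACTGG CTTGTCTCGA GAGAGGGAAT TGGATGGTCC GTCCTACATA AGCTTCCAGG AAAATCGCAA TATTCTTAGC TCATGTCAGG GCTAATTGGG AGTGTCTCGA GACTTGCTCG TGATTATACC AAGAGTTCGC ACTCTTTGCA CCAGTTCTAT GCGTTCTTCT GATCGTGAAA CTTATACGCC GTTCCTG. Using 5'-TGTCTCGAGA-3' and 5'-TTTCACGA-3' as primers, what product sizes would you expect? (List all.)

The forward primer TGTCTCGAGA matches the top strand at positions 13–22, 103–112.
The reverse primer's reverse complement is TCGTGAAA, matching at positions 173–180.
Each forward site pairs with the reverse site to give a product ending at position 180: sizes 168, 78 bp.

168 bp, 78 bp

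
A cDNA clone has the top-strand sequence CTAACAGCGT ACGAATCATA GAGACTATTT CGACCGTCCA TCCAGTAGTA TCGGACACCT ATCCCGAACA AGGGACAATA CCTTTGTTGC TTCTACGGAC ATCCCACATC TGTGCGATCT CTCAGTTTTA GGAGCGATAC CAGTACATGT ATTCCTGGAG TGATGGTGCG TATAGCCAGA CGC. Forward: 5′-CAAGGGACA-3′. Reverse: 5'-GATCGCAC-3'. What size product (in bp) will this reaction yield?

51 bp

The forward primer matches the template at positions 69–77.
The reverse primer's reverse complement is GTGCGATC, which matches the template at positions 112–119.
The product runs from position 69 to position 119, so its length is 119 − 69 + 1 = 51 bp.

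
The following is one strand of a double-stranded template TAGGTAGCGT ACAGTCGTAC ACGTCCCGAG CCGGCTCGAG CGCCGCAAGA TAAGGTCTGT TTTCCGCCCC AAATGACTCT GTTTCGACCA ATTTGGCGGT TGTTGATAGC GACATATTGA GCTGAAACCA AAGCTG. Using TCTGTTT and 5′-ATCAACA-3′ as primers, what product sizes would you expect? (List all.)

52 bp, 30 bp

The forward primer TCTGTTT matches the top strand at positions 56–62, 78–84.
The reverse primer's reverse complement is TGTTGAT, matching at positions 101–107.
Each forward site pairs with the reverse site to give a product ending at position 107: sizes 52, 30 bp.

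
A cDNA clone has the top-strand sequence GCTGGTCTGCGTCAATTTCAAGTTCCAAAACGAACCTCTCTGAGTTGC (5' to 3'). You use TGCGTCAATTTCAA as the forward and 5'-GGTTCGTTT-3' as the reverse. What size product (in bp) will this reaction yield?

29 bp

Forward primer TGCGTCAATTTCAA is found on the top strand at positions 8–21.
The reverse primer's reverse complement is AAACGAACC, which matches the template at positions 28–36.
Product length = (reverse-primer end) − (forward-primer start) + 1 = 36 − 8 + 1 = 29 bp.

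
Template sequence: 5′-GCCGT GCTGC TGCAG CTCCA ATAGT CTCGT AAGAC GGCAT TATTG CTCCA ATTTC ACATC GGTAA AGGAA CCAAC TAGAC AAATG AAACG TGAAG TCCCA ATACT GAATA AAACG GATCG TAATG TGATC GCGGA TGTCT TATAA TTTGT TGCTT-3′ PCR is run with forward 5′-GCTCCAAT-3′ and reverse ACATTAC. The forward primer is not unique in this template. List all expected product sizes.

The forward primer GCTCCAAT matches the top strand at positions 15–22, 45–52.
The reverse primer's reverse complement is GTAATGT, matching at positions 120–126.
Each forward site pairs with the reverse site to give a product ending at position 126: sizes 112, 82 bp.

112 bp, 82 bp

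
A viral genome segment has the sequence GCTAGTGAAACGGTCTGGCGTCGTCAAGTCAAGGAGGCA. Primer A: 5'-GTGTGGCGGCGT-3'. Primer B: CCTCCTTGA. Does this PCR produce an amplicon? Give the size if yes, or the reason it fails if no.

No product — primer A has no binding site in the template.

Primer A (GTGTGGCGGCGT) does not match the top strand, and its reverse complement ACGCCGCCACAC does not match either.
With no annealing site for primer A, no amplification occurs.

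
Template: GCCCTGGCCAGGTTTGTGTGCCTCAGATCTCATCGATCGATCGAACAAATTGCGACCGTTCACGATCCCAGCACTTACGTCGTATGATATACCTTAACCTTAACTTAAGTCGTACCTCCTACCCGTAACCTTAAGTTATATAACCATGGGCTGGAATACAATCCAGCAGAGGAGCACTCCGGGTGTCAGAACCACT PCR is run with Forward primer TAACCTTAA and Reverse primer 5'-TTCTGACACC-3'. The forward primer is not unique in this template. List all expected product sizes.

97 bp, 66 bp

The forward primer TAACCTTAA matches the top strand at positions 95–103, 126–134.
The reverse primer's reverse complement is GGTGTCAGAA, matching at positions 182–191.
Each forward site pairs with the reverse site to give a product ending at position 191: sizes 97, 66 bp.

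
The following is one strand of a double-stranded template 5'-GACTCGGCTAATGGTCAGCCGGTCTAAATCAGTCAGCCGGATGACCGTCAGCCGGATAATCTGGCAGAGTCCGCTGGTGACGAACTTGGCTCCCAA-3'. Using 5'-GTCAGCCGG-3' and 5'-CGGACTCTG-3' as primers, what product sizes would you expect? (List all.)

60 bp, 42 bp, 27 bp

The forward primer GTCAGCCGG matches the top strand at positions 14–22, 32–40, 47–55.
The reverse primer's reverse complement is CAGAGTCCG, matching at positions 65–73.
Each forward site pairs with the reverse site to give a product ending at position 73: sizes 60, 42, 27 bp.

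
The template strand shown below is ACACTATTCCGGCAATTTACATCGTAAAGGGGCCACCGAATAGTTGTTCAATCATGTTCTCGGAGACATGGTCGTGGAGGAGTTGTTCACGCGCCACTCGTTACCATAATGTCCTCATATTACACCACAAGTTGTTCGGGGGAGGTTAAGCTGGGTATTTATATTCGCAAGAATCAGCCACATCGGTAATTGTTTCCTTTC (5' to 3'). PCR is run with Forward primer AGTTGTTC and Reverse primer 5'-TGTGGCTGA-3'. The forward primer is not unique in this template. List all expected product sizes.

The forward primer AGTTGTTC matches the top strand at positions 42–49, 81–88, 130–137.
The reverse primer's reverse complement is TCAGCCACA, matching at positions 174–182.
Each forward site pairs with the reverse site to give a product ending at position 182: sizes 141, 102, 53 bp.

141 bp, 102 bp, 53 bp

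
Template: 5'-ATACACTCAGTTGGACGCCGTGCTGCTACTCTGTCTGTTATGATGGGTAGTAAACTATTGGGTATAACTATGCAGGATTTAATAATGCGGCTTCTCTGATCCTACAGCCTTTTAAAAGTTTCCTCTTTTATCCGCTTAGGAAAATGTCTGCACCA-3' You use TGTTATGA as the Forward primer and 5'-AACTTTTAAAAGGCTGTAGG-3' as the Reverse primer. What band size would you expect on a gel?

85 bp

Forward primer TGTTATGA is found on the top strand at positions 36–43.
Reverse complement of the reverse primer: CCTACAGCCTTTTAAAAGTT. This occurs on the top strand at positions 101–120.
The product runs from position 36 to position 120, so its length is 120 − 36 + 1 = 85 bp.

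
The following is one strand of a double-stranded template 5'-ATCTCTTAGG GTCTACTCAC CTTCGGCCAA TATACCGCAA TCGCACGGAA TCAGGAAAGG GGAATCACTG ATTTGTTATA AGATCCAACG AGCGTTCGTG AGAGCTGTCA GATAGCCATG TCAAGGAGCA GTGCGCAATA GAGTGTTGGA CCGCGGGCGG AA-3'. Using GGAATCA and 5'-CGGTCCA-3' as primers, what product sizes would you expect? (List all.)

The forward primer GGAATCA matches the top strand at positions 47–53, 61–67.
The reverse primer's reverse complement is TGGACCG, matching at positions 147–153.
Each forward site pairs with the reverse site to give a product ending at position 153: sizes 107, 93 bp.

107 bp, 93 bp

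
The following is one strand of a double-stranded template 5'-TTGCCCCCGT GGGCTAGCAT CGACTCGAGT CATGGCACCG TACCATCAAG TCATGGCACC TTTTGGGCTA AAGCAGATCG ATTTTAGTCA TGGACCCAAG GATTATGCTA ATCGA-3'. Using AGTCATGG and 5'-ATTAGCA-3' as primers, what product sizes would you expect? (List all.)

85 bp, 64 bp, 27 bp

The forward primer AGTCATGG matches the top strand at positions 28–35, 49–56, 86–93.
The reverse primer's reverse complement is TGCTAAT, matching at positions 106–112.
Each forward site pairs with the reverse site to give a product ending at position 112: sizes 85, 64, 27 bp.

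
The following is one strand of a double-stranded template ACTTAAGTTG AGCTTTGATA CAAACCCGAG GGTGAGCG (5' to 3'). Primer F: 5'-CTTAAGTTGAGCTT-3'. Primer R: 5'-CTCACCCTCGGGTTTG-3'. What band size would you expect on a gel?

Forward primer CTTAAGTTGAGCTT is found on the top strand at positions 2–15.
Taking the reverse complement of CTCACCCTCGGGTTTG gives CAAACCCGAGGGTGAG, found at positions 21–36 on the template; the primer anneals here to the top strand with its 3' end pointing upstream.
Amplicon spans positions 2–36: 35 bp.

35 bp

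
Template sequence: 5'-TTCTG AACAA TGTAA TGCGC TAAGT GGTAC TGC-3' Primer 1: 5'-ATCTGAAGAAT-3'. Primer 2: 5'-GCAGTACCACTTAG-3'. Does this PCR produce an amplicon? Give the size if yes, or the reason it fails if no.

Primer 1 (ATCTGAAGAAT) does not match the top strand, and its reverse complement ATTCTTCAGAT does not match either.
With no annealing site for primer 1, no amplification occurs.

No product — primer 1 has no binding site in the template.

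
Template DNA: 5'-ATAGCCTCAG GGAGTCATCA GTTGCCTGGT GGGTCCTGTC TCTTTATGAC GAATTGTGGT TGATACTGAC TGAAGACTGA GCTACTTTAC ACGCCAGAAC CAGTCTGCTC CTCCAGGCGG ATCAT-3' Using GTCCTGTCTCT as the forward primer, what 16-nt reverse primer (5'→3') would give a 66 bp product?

5'-TCTGGCGTGTAAAGTA-3'

The forward primer binds at positions 33–43, so a 66 bp product ends at position 33 + 66 − 1 = 98.
The reverse primer anneals to the top strand over positions 83–98, i.e. to TACTTTACACGCCAGA.
Its sequence written 5'→3' is the reverse complement: TCTGGCGTGTAAAGTA.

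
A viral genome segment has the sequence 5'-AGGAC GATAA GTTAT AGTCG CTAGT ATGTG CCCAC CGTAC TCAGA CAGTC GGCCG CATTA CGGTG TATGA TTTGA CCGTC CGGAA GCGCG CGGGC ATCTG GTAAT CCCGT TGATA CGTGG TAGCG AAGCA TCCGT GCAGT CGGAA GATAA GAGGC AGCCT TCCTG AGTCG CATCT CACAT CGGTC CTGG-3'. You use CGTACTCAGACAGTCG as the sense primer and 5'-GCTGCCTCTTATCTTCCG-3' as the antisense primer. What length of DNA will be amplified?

123 bp

Forward primer CGTACTCAGACAGTCG is found on the top strand at positions 36–51.
Reverse complement of the reverse primer: CGGAAGATAAGAGGCAGC. This occurs on the top strand at positions 141–158.
Product length = (reverse-primer end) − (forward-primer start) + 1 = 158 − 36 + 1 = 123 bp.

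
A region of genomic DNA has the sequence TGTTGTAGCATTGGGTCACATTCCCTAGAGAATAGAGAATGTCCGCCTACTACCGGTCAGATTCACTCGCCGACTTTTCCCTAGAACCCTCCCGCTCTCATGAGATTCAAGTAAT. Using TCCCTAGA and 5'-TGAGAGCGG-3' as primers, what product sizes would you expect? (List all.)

The forward primer TCCCTAGA matches the top strand at positions 22–29, 78–85.
The reverse primer's reverse complement is CCGCTCTCA, matching at positions 92–100.
Each forward site pairs with the reverse site to give a product ending at position 100: sizes 79, 23 bp.

79 bp, 23 bp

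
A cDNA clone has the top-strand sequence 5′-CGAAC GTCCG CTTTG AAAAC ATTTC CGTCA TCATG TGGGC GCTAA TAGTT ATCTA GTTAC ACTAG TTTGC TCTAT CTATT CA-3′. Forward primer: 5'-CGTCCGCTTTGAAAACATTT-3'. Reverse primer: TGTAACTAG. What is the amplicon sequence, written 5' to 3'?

5'-CGTCCGCTTTGAAAACATTTCCGTCATCATGTGGGCGCTAATAGTTATCTAGTTACA-3'

The forward primer matches the template at positions 5–24.
Reverse complement of the reverse primer: CTAGTTACA. This occurs on the top strand at positions 53–61.
The product is the template from position 5 through 61 (57 bp).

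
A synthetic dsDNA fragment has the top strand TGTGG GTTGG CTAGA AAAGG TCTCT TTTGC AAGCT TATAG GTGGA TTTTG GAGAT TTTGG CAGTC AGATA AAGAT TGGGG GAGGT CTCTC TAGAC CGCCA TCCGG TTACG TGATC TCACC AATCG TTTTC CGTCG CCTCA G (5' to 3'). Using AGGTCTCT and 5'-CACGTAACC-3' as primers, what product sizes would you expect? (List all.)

95 bp, 31 bp

The forward primer AGGTCTCT matches the top strand at positions 18–25, 82–89.
The reverse primer's reverse complement is GGTTACGTG, matching at positions 104–112.
Each forward site pairs with the reverse site to give a product ending at position 112: sizes 95, 31 bp.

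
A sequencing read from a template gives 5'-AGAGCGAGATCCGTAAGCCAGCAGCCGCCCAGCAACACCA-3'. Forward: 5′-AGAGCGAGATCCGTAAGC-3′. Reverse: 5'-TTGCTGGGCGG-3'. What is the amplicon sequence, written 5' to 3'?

Forward primer AGAGCGAGATCCGTAAGC is found on the top strand at positions 1–18.
Reverse complement of the reverse primer: CCGCCCAGCAA. This occurs on the top strand at positions 25–35.
The product is the template from position 1 through 35 (35 bp).

5'-AGAGCGAGATCCGTAAGCCAGCAGCCGCCCAGCAA-3'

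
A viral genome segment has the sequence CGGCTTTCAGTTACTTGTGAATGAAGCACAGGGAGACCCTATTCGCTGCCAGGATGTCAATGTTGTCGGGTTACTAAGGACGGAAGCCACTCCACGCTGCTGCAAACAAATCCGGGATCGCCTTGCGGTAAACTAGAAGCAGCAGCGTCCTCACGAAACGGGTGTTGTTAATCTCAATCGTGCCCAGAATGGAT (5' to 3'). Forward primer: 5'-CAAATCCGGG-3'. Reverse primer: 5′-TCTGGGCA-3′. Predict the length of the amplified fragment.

Scanning the template, CAAATCCGGG occurs at positions 107–116; this primer anneals to the bottom strand there with its 3' end pointing downstream.
Taking the reverse complement of TCTGGGCA gives TGCCCAGA, found at positions 181–188 on the template; the primer anneals here to the top strand with its 3' end pointing upstream.
Amplicon spans positions 107–188: 82 bp.

82 bp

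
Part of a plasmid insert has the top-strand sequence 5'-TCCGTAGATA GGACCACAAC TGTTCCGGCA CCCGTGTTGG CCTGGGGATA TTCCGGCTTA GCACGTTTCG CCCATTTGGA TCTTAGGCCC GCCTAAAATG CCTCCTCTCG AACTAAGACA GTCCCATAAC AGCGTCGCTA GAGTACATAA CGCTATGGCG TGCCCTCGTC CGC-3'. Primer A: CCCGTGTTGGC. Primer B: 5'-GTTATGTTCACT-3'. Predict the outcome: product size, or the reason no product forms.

No product — primer B has no binding site in the template.

Primer B (GTTATGTTCACT) does not match the top strand, and its reverse complement AGTGAACATAAC does not match either.
With no annealing site for primer B, no amplification occurs.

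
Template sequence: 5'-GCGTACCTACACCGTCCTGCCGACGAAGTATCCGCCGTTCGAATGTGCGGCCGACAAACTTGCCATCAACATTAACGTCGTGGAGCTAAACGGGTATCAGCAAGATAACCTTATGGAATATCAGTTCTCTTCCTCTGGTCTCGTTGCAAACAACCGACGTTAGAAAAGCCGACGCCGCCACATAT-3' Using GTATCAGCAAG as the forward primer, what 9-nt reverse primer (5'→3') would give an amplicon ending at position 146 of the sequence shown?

5'-CAACGAGAC-3'

The forward primer binds at positions 94–104; the product's 3' end on the top strand is position 146.
The reverse primer anneals to the top strand over positions 138–146, i.e. to GTCTCGTTG.
Its sequence written 5'→3' is the reverse complement: CAACGAGAC.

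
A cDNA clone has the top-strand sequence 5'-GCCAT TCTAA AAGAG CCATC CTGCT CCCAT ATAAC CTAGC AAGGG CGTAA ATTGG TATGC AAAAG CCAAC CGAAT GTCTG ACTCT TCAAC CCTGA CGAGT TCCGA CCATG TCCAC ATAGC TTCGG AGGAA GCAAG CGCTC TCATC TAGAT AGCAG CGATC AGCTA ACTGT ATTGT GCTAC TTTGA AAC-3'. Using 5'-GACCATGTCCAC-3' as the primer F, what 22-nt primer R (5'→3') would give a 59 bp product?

The forward primer binds at positions 104–115, so a 59 bp product ends at position 104 + 59 − 1 = 162.
The reverse primer anneals to the top strand over positions 141–162, i.e. to TCATCTAGATAGCAGCGATCAG.
Its sequence written 5'→3' is the reverse complement: CTGATCGCTGCTATCTAGATGA.

5'-CTGATCGCTGCTATCTAGATGA-3'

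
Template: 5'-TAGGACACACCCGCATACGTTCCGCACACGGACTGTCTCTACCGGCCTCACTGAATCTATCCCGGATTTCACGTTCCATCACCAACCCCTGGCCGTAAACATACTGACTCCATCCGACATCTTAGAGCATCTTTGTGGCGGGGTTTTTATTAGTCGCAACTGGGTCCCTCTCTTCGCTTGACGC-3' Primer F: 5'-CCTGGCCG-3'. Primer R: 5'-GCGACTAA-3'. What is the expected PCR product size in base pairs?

Forward primer CCTGGCCG is found on the top strand at positions 88–95.
Taking the reverse complement of GCGACTAA gives TTAGTCGC, found at positions 150–157 on the template; the primer anneals here to the top strand with its 3' end pointing upstream.
Amplicon spans positions 88–157: 70 bp.

70 bp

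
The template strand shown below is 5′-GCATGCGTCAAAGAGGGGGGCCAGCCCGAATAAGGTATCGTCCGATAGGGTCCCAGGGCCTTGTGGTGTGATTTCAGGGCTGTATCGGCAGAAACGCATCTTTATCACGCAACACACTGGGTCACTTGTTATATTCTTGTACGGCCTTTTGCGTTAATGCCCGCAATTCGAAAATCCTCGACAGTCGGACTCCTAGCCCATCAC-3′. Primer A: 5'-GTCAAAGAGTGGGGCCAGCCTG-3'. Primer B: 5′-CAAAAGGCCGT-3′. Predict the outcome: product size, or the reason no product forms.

Primer A (GTCAAAGAGTGGGGCCAGCCTG) does not match the top strand, and its reverse complement CAGGCTGGCCCCACTCTTTGAC does not match either.
With no annealing site for primer A, no amplification occurs.

No product — primer A has no binding site in the template.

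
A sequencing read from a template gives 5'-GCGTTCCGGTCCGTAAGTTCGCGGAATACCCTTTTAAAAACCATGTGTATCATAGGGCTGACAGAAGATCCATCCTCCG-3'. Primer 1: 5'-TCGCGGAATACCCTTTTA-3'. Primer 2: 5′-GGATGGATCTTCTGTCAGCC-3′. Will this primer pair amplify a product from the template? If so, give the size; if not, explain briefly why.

Primer 1 (TCGCGGAATACCCTTTTA) matches the top strand at positions 19–36; it acts as a forward primer.
Primer 2's reverse complement is GGCTGACAGAAGATCCATCC, matching the top strand at positions 56–75; it acts as a reverse primer.
The 3' ends face each other across positions 19–75, giving a 57 bp product.

Yes — a 57 bp product.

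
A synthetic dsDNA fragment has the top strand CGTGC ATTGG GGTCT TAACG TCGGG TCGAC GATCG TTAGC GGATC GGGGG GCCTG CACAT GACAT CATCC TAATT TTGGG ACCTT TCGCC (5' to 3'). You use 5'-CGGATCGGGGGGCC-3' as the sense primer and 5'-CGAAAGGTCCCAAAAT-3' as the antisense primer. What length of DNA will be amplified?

Forward primer CGGATCGGGGGGCC is found on the top strand at positions 40–53.
Reverse complement of the reverse primer: ATTTTGGGACCTTTCG. This occurs on the top strand at positions 73–88.
The product runs from position 40 to position 88, so its length is 88 − 40 + 1 = 49 bp.

49 bp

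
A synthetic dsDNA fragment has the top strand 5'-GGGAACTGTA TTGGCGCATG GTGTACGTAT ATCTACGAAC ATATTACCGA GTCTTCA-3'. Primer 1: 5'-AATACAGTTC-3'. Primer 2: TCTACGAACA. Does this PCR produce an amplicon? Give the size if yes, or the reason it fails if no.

Primer 1 (AATACAGTTC) has reverse complement GAACTGTATT, which matches the top strand at positions 3–12; primer 1 anneals to the top strand there with its 3' end pointing upstream toward position 3.
Primer 2 (TCTACGAACA) matches the top strand directly at positions 32–41; it anneals to the bottom strand with its 3' end pointing downstream toward position 41.
The 3' ends diverge (primer 1 extends toward position 1, primer 2 toward position 57), so the primers never converge on a shared product.

No product — the primers' 3' ends point away from each other.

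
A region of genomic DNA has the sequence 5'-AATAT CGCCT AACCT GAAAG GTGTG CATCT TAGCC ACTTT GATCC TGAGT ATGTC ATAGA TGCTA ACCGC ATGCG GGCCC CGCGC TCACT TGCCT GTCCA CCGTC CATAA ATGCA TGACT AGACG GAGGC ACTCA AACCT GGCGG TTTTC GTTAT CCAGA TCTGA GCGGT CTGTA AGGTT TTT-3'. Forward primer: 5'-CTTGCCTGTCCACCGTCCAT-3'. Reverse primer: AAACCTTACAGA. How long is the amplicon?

93 bp

Scanning the template, CTTGCCTGTCCACCGTCCAT occurs at positions 89–108; this primer anneals to the bottom strand there with its 3' end pointing downstream.
Reverse complement of the reverse primer: TCTGTAAGGTTT. This occurs on the top strand at positions 170–181.
Amplicon spans positions 89–181: 93 bp.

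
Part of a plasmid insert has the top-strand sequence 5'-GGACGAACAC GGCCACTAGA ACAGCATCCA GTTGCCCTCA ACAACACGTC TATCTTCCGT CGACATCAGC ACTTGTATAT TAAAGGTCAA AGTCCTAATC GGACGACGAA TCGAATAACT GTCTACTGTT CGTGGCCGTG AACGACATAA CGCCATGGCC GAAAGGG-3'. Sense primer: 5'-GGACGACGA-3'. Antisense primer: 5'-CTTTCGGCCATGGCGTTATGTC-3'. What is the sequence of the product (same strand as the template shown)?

The forward primer matches the template at positions 101–109.
Taking the reverse complement of CTTTCGGCCATGGCGTTATGTC gives GACATAACGCCATGGCCGAAAG, found at positions 144–165 on the template; the primer anneals here to the top strand with its 3' end pointing upstream.
The product is the template from position 101 through 165 (65 bp).

5'-GGACGACGAATCGAATAACTGTCTACTGTTCGTGGCCGTGAACGACATAACGCCATGGCCGAAAG-3'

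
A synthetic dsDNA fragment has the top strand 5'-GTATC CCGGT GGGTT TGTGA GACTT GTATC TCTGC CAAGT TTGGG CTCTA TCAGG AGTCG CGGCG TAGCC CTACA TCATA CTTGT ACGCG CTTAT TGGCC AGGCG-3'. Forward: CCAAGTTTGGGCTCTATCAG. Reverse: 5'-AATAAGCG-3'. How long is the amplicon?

Scanning the template, CCAAGTTTGGGCTCTATCAG occurs at positions 35–54; this primer anneals to the bottom strand there with its 3' end pointing downstream.
The reverse primer's reverse complement is CGCTTATT, which matches the template at positions 89–96.
Product length = (reverse-primer end) − (forward-primer start) + 1 = 96 − 35 + 1 = 62 bp.

62 bp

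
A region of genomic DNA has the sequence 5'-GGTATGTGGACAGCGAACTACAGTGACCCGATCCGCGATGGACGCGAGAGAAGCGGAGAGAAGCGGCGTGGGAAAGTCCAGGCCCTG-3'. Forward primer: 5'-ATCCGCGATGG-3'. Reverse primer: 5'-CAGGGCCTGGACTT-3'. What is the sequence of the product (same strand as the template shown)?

The forward primer matches the template at positions 31–41.
The reverse primer's reverse complement is AAGTCCAGGCCCTG, which matches the template at positions 74–87.
The product is the template from position 31 through 87 (57 bp).

5'-ATCCGCGATGGACGCGAGAGAAGCGGAGAGAAGCGGCGTGGGAAAGTCCAGGCCCTG-3'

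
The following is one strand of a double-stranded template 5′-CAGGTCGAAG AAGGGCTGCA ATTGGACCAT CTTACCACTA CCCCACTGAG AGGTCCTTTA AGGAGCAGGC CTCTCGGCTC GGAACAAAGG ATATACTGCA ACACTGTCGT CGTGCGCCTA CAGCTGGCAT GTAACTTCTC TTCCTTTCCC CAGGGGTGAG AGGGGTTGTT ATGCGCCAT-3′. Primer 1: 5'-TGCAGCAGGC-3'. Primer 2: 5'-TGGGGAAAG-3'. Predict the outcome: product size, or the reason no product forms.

Primer 1 (TGCAGCAGGC) does not match the top strand, and its reverse complement GCCTGCTGCA does not match either.
With no annealing site for primer 1, no amplification occurs.

No product — primer 1 has no binding site in the template.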